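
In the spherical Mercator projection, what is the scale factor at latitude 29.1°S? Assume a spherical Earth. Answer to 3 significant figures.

1.14

The Mercator projection is conformal; its linear scale factor is the same in every direction and equals sec φ = 1/cos φ.
k = 1/cos 29.1° = 1/0.8738 = 1.144.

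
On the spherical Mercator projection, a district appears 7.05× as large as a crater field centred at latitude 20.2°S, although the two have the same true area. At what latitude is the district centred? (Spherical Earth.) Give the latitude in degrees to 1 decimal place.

On Mercator, (apparent₁)/(apparent₂) = sec²φ₁ / sec²φ₂ when true areas are equal.
cos²φ₂ / cos²φ₁ = 7.05  ⇒  cos φ₁ = cos 20.2° / √7.05 = 0.9385/2.655 = 0.3535.
φ₁ = arccos(0.3535) ≈ 69.3°.

69.3°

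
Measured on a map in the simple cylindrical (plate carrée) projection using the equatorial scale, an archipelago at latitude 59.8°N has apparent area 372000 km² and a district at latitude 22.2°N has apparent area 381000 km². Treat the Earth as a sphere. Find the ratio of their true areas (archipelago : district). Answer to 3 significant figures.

0.530

On the plate carrée, areal scale = h·k = 1 × sec φ, so true area = apparent × cos φ.
True area of archipelago: 372000 × cos(59.8°) = 372000 × 0.5030 = 187100 km².
True area of district: 381000 × cos(22.2°) = 381000 × 0.9259 = 352800 km².
Ratio = 187100 / 352800 ≈ 0.530.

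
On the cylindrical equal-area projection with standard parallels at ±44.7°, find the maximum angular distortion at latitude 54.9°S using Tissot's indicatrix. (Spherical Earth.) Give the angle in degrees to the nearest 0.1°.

24.1°

For cylindrical equal-area with standard parallel φ₀, h = cos φ / cos φ₀ and k = cos φ₀ / cos φ, so h·k = 1.
At 54.9°: h = 0.8090, k = 1.236; principal scales a = 1.236, b = 0.8090.
sin(ω/2) = (a − b)/(a + b) = 0.4272/2.045 = 0.2089, so ω = 2 arcsin(0.2089) ≈ 24.1°.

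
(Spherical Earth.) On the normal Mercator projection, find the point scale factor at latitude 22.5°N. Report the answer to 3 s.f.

The Mercator projection is conformal; its linear scale factor is the same in every direction and equals sec φ = 1/cos φ.
k = 1/cos 22.5° = 1/0.9239 = 1.082.

1.08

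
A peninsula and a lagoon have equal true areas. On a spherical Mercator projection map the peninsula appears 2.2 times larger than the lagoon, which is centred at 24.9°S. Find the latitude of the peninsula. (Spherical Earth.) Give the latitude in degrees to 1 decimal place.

52.3°

For equal true areas on Mercator, apparent areas scale as sec²φ, so the ratio is cos²φ₂ / cos²φ₁.
cos²φ₂ / cos²φ₁ = 2.2  ⇒  cos φ₁ = cos 24.9° / √2.2 = 0.9070/1.483 = 0.6115.
φ₁ = arccos(0.6115) ≈ 52.3°.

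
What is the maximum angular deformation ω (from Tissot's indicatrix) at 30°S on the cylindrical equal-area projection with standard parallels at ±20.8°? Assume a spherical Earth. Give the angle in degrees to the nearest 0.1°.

Cylindrical equal-area (φ₀ = 20.8°): h = cos φ / cos 20.8° along meridians, k = cos 20.8° / cos φ along parallels; h·k = 1.
At 30°: h = 0.9264, k = 1.079; principal scales a = 1.079, b = 0.9264.
sin(ω/2) = (a − b)/(a + b) = 0.1530/2.006 = 0.07630, so ω = 2 arcsin(0.07630) ≈ 8.8°.

8.8°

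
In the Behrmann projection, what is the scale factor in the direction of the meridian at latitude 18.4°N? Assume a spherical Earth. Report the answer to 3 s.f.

The Behrmann projection is cylindrical equal-area with φ₀ = 30°. For cylindrical equal-area with standard parallel φ₀, h = cos φ / cos φ₀ and k = cos φ₀ / cos φ, so h·k = 1.
h = cos 18.4° / cos 30° = 0.9489/0.8660 = 1.096.

1.10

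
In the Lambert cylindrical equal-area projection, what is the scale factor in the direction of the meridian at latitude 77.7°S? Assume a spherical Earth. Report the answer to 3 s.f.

0.213

The Lambert cylindrical equal-area projection is the cylindrical equal-area projection with its standard parallel at the equator (φ₀ = 0). A cylindrical equal-area projection with standard parallel φ₀ has meridian scale h = cos φ / cos φ₀ and parallel scale k = cos φ₀ / cos φ (so areas are preserved, h·k = 1).
h = cos 77.7° / cos 0° = 0.2130/1.000 = 0.2130.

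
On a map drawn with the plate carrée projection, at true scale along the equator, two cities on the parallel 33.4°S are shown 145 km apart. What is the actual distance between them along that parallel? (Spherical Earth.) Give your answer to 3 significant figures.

For the equirectangular projection with φ₀ = 0 (plate carrée), h = 1 along meridians and k = sec φ along parallels.
Along the parallel at 33.4°, map distances are exaggerated by k = sec 33.4° = 1.198.
True distance = 145 / 1.198 = 145 × cos 33.4° ≈ 121 km.

121 km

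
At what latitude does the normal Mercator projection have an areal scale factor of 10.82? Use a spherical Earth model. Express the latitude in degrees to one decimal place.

72.3°

Mercator areal scale is sec²φ.
sec²φ = 10.82  ⇒  cos²φ = 0.09242  ⇒  cos φ = 0.3040.
φ = arccos(0.3040) ≈ 72.3°.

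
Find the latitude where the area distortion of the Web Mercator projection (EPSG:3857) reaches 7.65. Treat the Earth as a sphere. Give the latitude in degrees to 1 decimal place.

Mercator areal scale is sec²φ.
sec²φ = 7.65  ⇒  cos²φ = 0.1307  ⇒  cos φ = 0.3616.
φ = arccos(0.3616) ≈ 68.8°.

68.8°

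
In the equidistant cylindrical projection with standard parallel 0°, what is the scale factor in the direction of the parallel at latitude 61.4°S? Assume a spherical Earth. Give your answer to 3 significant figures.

For the equirectangular projection with φ₀ = 0 (plate carrée), h = 1 along meridians and k = sec φ along parallels.
k = 1/cos 61.4° = 1/0.4787 = 2.089.

2.09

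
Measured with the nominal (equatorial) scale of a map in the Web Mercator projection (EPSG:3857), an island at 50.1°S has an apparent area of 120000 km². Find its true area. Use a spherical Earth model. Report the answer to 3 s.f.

The Mercator projection is conformal; its linear scale factor is the same in every direction and equals sec φ = 1/cos φ.
Areal scale = k² = sec²φ = 1/cos²(50.1°) = 1/0.6414² = 2.430.
True area = apparent / (areal scale) = 120000 / 2.430 ≈ 49400 km².

49400 km²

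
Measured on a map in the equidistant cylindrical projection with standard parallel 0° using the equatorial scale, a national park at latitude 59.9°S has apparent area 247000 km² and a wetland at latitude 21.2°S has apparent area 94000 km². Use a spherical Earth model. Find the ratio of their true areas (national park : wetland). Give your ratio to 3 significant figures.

1.41

Plate carrée has h = 1 and k = sec φ, giving areal scale sec φ; true area = (apparent area) · cos φ.
True area of national park: 247000 × cos(59.9°) = 247000 × 0.5015 = 123900 km².
True area of wetland: 94000 × cos(21.2°) = 94000 × 0.9323 = 87640 km².
Ratio = 123900 / 87640 ≈ 1.41.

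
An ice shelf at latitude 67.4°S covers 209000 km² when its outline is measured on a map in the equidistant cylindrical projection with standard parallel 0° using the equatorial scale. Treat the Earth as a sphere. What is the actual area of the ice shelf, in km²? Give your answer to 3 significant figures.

80300 km²

In the plate carrée (x = Rλ, y = Rφ), meridians are true-scale (h = 1) and parallels are stretched by k = sec φ.
Areal scale = h·k = 1 × sec φ; at 67.4°, h = 1.000, k = 2.602, so h·k = 2.602.
True area = apparent / (areal scale) = 209000 / 2.602 ≈ 80300 km².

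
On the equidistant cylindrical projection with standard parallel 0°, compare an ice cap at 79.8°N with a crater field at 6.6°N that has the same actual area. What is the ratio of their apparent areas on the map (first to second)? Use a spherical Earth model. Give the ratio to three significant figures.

5.61

Plate carrée maps x = Rλ, y = Rφ. The meridian scale is h = 1 and the parallel scale is k = 1/cos φ = sec φ.
Areal scale at 79.8°: h·k = 1.000 × 5.647 = 5.647.
Areal scale at 6.6°: h·k = 1.000 × 1.007 = 1.007.
Ratio = 5.647/1.007 ≈ 5.61.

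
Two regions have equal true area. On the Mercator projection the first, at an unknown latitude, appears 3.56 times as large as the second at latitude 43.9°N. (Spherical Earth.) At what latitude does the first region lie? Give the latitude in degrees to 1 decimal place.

For equal true areas on Mercator, apparent areas scale as sec²φ, so the ratio is cos²φ₂ / cos²φ₁.
cos²φ₂ / cos²φ₁ = 3.56  ⇒  cos φ₁ = cos 43.9° / √3.56 = 0.7206/1.887 = 0.3819.
φ₁ = arccos(0.3819) ≈ 67.5°.

67.5°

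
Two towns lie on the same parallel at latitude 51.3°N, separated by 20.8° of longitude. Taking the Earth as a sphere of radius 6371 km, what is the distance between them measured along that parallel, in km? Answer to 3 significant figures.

1450 km

Arc length along a parallel = R cos φ · Δλ (with Δλ in radians).
= 6371 × cos 51.3° × (20.8° × π/180) = 6371 × 0.6252 × 0.3630 ≈ 1450 km.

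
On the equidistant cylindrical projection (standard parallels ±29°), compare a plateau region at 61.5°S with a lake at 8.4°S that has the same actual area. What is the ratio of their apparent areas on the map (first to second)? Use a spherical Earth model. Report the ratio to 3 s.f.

The equidistant cylindrical projection with φ₀ = 29° has h = 1 (meridians true) and k = cos φ₀ / cos φ along parallels.
Areal scale at 61.5°: h·k = 1.000 × 1.833 = 1.833.
Areal scale at 8.4°: h·k = 1.000 × 0.8841 = 0.8841.
Ratio = 1.833/0.8841 ≈ 2.07.

2.07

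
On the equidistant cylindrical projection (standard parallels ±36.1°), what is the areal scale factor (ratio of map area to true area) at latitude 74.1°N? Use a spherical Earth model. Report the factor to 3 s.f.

With standard parallel φ₀ = 36.1°, the equirectangular projection gives x = Rλ cos φ₀, y = Rφ, so h = 1 and k = cos 36.1° / cos φ.
Areal scale = h·k = 1 × cos φ₀ / cos φ; at 74.1°, h = 1.000, k = 2.949, so h·k = 2.949.

2.95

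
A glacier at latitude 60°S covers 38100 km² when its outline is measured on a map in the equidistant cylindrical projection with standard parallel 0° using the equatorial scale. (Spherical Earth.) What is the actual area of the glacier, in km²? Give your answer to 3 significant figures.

19100 km²

For the equirectangular projection with φ₀ = 0 (plate carrée), h = 1 along meridians and k = sec φ along parallels.
Areal scale = h·k = 1 × sec φ; at 60°, h = 1.000, k = 2.000, so h·k = 2.000.
True area = apparent / (areal scale) = 38100 / 2.000 ≈ 19100 km².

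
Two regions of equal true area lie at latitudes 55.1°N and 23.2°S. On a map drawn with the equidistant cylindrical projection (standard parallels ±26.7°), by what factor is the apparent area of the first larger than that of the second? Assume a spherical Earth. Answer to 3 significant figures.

1.61

In the equirectangular projection with standard parallel φ₀ = 26.7° (x = Rλ cos φ₀, y = Rφ), meridians are true-scale (h = 1) and the parallel scale is k = cos φ₀ / cos φ.
Areal scale at 55.1°: h·k = 1.000 × 1.561 = 1.561.
Areal scale at 23.2°: h·k = 1.000 × 0.9720 = 0.9720.
Ratio = 1.561/0.9720 ≈ 1.61.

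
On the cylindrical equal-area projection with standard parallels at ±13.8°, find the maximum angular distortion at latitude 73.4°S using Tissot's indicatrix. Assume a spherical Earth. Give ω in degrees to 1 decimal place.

Cylindrical equal-area (φ₀ = 13.8°): h = cos φ / cos 13.8° along meridians, k = cos 13.8° / cos φ along parallels; h·k = 1.
At 73.4°: h = 0.2942, k = 3.399; principal scales a = 3.399, b = 0.2942.
sin(ω/2) = (a − b)/(a + b) = 3.105/3.693 = 0.8407, so ω = 2 arcsin(0.8407) ≈ 114.4°.

114.4°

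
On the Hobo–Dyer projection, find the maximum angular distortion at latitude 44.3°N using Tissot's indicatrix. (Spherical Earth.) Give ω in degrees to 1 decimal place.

The Hobo–Dyer projection is cylindrical equal-area with φ₀ = 37.5°. Cylindrical equal-area (φ₀ = 37.5°): h = cos φ / cos 37.5° along meridians, k = cos 37.5° / cos φ along parallels; h·k = 1.
At 44.3°: h = 0.9021, k = 1.109; principal scales a = 1.109, b = 0.9021.
sin(ω/2) = (a − b)/(a + b) = 0.2064/2.011 = 0.1027, so ω = 2 arcsin(0.1027) ≈ 11.8°.

11.8°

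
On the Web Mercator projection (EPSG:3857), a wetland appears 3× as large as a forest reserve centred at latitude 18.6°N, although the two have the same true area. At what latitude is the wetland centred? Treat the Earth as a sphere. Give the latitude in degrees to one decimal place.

On Mercator, (apparent₁)/(apparent₂) = sec²φ₁ / sec²φ₂ when true areas are equal.
cos²φ₂ / cos²φ₁ = 3  ⇒  cos φ₁ = cos 18.6° / √3 = 0.9478/1.732 = 0.5472.
φ₁ = arccos(0.5472) ≈ 56.8°.

56.8°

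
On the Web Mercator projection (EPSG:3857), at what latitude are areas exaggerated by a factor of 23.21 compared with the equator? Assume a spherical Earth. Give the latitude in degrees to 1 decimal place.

78.0°

Mercator areal scale is sec²φ.
sec²φ = 23.21  ⇒  cos²φ = 0.04308  ⇒  cos φ = 0.2076.
φ = arccos(0.2076) ≈ 78.0°.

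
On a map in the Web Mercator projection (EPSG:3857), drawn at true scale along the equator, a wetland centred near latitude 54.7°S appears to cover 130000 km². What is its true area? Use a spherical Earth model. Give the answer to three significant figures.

43400 km²

Mercator is conformal, so the point scale is isotropic: h = k = sec φ = 1/cos φ.
Areal scale = k² = sec²φ = 1/cos²(54.7°) = 1/0.5779² = 2.995.
True area = apparent / (areal scale) = 130000 / 2.995 ≈ 43400 km².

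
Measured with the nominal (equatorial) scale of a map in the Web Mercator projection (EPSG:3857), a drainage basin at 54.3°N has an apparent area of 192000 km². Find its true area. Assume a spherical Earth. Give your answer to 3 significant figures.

65400 km²

Mercator is conformal, so the point scale is isotropic: h = k = sec φ = 1/cos φ.
Areal scale = k² = sec²φ = 1/cos²(54.3°) = 1/0.5835² = 2.937.
True area = apparent / (areal scale) = 192000 / 2.937 ≈ 65400 km².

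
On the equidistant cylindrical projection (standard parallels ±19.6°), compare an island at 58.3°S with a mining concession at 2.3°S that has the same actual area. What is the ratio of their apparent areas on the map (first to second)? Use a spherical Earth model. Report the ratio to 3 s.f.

1.90

With standard parallel φ₀ = 19.6°, the equirectangular projection gives x = Rλ cos φ₀, y = Rφ, so h = 1 and k = cos 19.6° / cos φ.
Areal scale at 58.3°: h·k = 1.000 × 1.793 = 1.793.
Areal scale at 2.3°: h·k = 1.000 × 0.9428 = 0.9428.
Ratio = 1.793/0.9428 ≈ 1.90.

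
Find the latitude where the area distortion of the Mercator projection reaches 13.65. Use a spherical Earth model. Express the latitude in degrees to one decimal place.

Mercator areal scale is sec²φ.
sec²φ = 13.65  ⇒  cos²φ = 0.07326  ⇒  cos φ = 0.2707.
φ = arccos(0.2707) ≈ 74.3°.

74.3°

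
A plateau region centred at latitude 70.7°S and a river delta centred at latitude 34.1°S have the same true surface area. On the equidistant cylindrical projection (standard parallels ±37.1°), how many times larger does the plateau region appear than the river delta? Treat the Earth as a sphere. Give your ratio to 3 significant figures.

The equidistant cylindrical projection with φ₀ = 37.1° has h = 1 (meridians true) and k = cos φ₀ / cos φ along parallels.
Areal scale at 70.7°: h·k = 1.000 × 2.413 = 2.413.
Areal scale at 34.1°: h·k = 1.000 × 0.9632 = 0.9632.
Ratio = 2.413/0.9632 ≈ 2.51.

2.51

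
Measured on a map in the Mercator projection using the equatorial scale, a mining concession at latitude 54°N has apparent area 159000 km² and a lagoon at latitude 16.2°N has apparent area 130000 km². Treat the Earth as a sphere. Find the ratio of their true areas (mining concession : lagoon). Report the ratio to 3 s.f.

Mercator's areal exaggeration is sec²φ; hence true area = (apparent area) · cos²φ.
True area of mining concession: 159000 × cos²(54°) = 159000 × 0.3455 = 54930 km².
True area of lagoon: 130000 × cos²(16.2°) = 130000 × 0.9222 = 119900 km².
Ratio = 54930 / 119900 ≈ 0.458.

0.458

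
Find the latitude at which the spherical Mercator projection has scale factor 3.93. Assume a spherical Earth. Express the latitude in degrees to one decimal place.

Mercator scale is k = sec φ = 1/cos φ.
1/cos φ = 3.93  ⇒  cos φ = 0.2545  ⇒  φ = arccos(0.2545) ≈ 75.3°.

75.3°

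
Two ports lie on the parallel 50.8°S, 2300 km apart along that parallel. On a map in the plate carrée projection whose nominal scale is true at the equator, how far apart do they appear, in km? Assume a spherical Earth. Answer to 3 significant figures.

3640 km

In the plate carrée (x = Rλ, y = Rφ), meridians are true-scale (h = 1) and parallels are stretched by k = sec φ.
Along the parallel, k = sec 50.8° = 1/0.6320 = 1.582.
Map distance = 2300 × 1.582 ≈ 3640 km.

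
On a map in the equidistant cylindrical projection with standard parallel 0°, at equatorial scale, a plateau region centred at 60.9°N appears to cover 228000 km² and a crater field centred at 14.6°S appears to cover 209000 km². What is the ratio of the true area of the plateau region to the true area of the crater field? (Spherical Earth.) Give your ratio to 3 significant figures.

On the plate carrée, areal scale = h·k = 1 × sec φ, so true area = apparent × cos φ.
True area of plateau region: 228000 × cos(60.9°) = 228000 × 0.4863 = 110900 km².
True area of crater field: 209000 × cos(14.6°) = 209000 × 0.9677 = 202300 km².
Ratio = 110900 / 202300 ≈ 0.548.

0.548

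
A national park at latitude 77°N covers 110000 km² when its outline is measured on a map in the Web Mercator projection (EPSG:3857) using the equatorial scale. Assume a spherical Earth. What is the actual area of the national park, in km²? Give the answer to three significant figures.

The Mercator projection is conformal; its linear scale factor is the same in every direction and equals sec φ = 1/cos φ.
Areal scale = k² = sec²φ = 1/cos²(77°) = 1/0.2250² = 19.76.
True area = apparent / (areal scale) = 110000 / 19.76 ≈ 5570 km².

5570 km²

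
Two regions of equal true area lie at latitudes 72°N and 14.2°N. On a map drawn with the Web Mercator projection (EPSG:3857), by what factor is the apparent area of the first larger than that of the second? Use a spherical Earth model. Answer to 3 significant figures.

9.84

Mercator areal scale is sec²φ.
At 72°: sec²(72°) = 1/0.3090² = 10.47.
At 14.2°: sec²(14.2°) = 1/0.9694² = 1.064.
Ratio = 10.47/1.064 = cos²(14.2°)/cos²(72°) ≈ 9.84.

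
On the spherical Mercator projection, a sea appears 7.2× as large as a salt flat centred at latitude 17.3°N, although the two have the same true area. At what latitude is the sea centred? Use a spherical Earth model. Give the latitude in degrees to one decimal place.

Mercator areal scale is sec²φ, so apparent-area ratio = sec²φ₁ / sec²φ₂ = cos²φ₂ / cos²φ₁.
cos²φ₂ / cos²φ₁ = 7.2  ⇒  cos φ₁ = cos 17.3° / √7.2 = 0.9548/2.683 = 0.3558.
φ₁ = arccos(0.3558) ≈ 69.2°.

69.2°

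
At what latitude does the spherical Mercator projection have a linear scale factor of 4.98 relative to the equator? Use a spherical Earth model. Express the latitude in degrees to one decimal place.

Mercator scale is k = sec φ = 1/cos φ.
1/cos φ = 4.98  ⇒  cos φ = 0.2008  ⇒  φ = arccos(0.2008) ≈ 78.4°.

78.4°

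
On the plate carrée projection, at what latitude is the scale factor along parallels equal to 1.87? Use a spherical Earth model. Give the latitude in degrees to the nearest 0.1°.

Plate carrée: h = 1, k = sec φ along parallels.
sec φ = 1.87  ⇒  cos φ = 0.5348  ⇒  φ ≈ 57.7°.

57.7°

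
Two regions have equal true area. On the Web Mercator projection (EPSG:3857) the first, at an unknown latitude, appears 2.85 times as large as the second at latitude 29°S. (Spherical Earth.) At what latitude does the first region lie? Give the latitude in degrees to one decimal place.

58.8°

On Mercator, (apparent₁)/(apparent₂) = sec²φ₁ / sec²φ₂ when true areas are equal.
cos²φ₂ / cos²φ₁ = 2.85  ⇒  cos φ₁ = cos 29° / √2.85 = 0.8746/1.688 = 0.5181.
φ₁ = arccos(0.5181) ≈ 58.8°.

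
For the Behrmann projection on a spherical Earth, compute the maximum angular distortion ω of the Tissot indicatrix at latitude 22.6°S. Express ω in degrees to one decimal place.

The Behrmann projection is cylindrical equal-area with φ₀ = 30°. Cylindrical equal-area (φ₀ = 30°): h = cos φ / cos 30° along meridians, k = cos 30° / cos φ along parallels; h·k = 1.
At 22.6°: h = 1.066, k = 0.9381; principal scales a = 1.066, b = 0.9381.
sin(ω/2) = (a − b)/(a + b) = 0.1280/2.004 = 0.06386, so ω = 2 arcsin(0.06386) ≈ 7.3°.

7.3°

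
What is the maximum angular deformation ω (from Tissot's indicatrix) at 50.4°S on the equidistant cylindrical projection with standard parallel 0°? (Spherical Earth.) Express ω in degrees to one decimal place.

25.6°

In the plate carrée (x = Rλ, y = Rφ), meridians are true-scale (h = 1) and parallels are stretched by k = sec φ.
At 50.4°: h = 1.000, k = 1.569; principal scales a = 1.569, b = 1.000.
sin(ω/2) = (a − b)/(a + b) = 0.5688/2.569 = 0.2214, so ω = 2 arcsin(0.2214) ≈ 25.6°.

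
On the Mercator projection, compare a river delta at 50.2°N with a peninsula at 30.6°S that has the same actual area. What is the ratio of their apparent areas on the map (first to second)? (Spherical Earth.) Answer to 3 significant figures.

On Mercator, area is exaggerated by sec²φ = 1/cos²φ.
At 50.2°: sec²(50.2°) = 1/0.6401² = 2.441.
At 30.6°: sec²(30.6°) = 1/0.8607² = 1.350.
Ratio = 2.441/1.350 = cos²(30.6°)/cos²(50.2°) ≈ 1.81.

1.81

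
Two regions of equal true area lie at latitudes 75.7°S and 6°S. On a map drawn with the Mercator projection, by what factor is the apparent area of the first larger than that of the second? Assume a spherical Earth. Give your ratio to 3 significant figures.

Mercator is conformal with k = sec φ, so areal scale = k² = sec²φ.
At 75.7°: sec²(75.7°) = 1/0.2470² = 16.39.
At 6°: sec²(6°) = 1/0.9945² = 1.011.
Ratio = 16.39/1.011 = cos²(6°)/cos²(75.7°) ≈ 16.2.

16.2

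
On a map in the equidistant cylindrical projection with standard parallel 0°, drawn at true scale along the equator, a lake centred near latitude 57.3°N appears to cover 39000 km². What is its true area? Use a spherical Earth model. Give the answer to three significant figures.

21100 km²

For the equirectangular projection with φ₀ = 0 (plate carrée), h = 1 along meridians and k = sec φ along parallels.
Areal scale = h·k = 1 × sec φ; at 57.3°, h = 1.000, k = 1.851, so h·k = 1.851.
True area = apparent / (areal scale) = 39000 / 1.851 ≈ 21100 km².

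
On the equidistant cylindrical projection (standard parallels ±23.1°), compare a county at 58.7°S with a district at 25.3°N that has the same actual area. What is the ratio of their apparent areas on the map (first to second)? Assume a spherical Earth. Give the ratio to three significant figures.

In the equirectangular projection with standard parallel φ₀ = 23.1° (x = Rλ cos φ₀, y = Rφ), meridians are true-scale (h = 1) and the parallel scale is k = cos φ₀ / cos φ.
Areal scale at 58.7°: h·k = 1.000 × 1.771 = 1.771.
Areal scale at 25.3°: h·k = 1.000 × 1.017 = 1.017.
Ratio = 1.771/1.017 ≈ 1.74.

1.74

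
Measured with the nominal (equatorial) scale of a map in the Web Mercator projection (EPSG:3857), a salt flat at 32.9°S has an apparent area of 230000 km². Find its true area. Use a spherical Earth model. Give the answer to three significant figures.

For Mercator, h = k = sec φ (a conformal cylindrical projection has a single point scale, 1/cos φ).
Areal scale = k² = sec²φ = 1/cos²(32.9°) = 1/0.8396² = 1.419.
True area = apparent / (areal scale) = 230000 / 1.419 ≈ 162000 km².

162000 km²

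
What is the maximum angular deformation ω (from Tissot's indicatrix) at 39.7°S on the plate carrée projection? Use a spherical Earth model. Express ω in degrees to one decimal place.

For the equirectangular projection with φ₀ = 0 (plate carrée), h = 1 along meridians and k = sec φ along parallels.
At 39.7°: h = 1.000, k = 1.300; principal scales a = 1.300, b = 1.000.
sin(ω/2) = (a − b)/(a + b) = 0.2997/2.300 = 0.1303, so ω = 2 arcsin(0.1303) ≈ 15.0°.

15.0°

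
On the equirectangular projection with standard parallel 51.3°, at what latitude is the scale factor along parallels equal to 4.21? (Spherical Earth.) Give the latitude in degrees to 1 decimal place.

81.5°

The equidistant cylindrical projection with φ₀ = 51.3° has h = 1 (meridians true) and k = cos φ₀ / cos φ along parallels.
k = cos φ₀ / cos φ = 4.21  ⇒  cos φ = cos 51.3° / 4.21 = 0.1485.
φ = arccos(0.1485) ≈ 81.5°.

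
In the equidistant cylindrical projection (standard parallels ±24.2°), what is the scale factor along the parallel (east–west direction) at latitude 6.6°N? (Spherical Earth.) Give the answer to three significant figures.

0.918

The equidistant cylindrical projection with φ₀ = 24.2° has h = 1 (meridians true) and k = cos φ₀ / cos φ along parallels.
k = cos 24.2° / cos 6.6° = 0.9121/0.9934 = 0.9182.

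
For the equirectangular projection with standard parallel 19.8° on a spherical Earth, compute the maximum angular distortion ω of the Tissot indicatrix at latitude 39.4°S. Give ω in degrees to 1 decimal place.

11.3°

In the equirectangular projection with standard parallel φ₀ = 19.8° (x = Rλ cos φ₀, y = Rφ), meridians are true-scale (h = 1) and the parallel scale is k = cos φ₀ / cos φ.
At 39.4°: h = 1.000, k = 1.218; principal scales a = 1.218, b = 1.000.
sin(ω/2) = (a − b)/(a + b) = 0.2176/2.218 = 0.09812, so ω = 2 arcsin(0.09812) ≈ 11.3°.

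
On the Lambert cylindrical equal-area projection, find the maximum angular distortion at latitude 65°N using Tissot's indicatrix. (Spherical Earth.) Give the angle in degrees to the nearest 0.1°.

88.4°

The Lambert cylindrical equal-area projection is the cylindrical equal-area projection with its standard parallel at the equator (φ₀ = 0). Cylindrical equal-area (φ₀ = 0°): h = cos φ / cos 0° along meridians, k = cos 0° / cos φ along parallels; h·k = 1.
At 65°: h = 0.4226, k = 2.366; principal scales a = 2.366, b = 0.4226.
sin(ω/2) = (a − b)/(a + b) = 1.944/2.789 = 0.6969, so ω = 2 arcsin(0.6969) ≈ 88.4°.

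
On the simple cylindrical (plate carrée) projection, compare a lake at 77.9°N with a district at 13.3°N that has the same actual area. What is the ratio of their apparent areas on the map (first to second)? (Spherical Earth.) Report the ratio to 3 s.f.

4.64

For the equirectangular projection with φ₀ = 0 (plate carrée), h = 1 along meridians and k = sec φ along parallels.
Areal scale at 77.9°: h·k = 1.000 × 4.771 = 4.771.
Areal scale at 13.3°: h·k = 1.000 × 1.028 = 1.028.
Ratio = 4.771/1.028 ≈ 4.64.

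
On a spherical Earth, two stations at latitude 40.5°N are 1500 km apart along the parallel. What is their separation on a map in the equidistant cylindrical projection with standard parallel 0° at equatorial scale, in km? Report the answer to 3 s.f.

1970 km

For the equirectangular projection with φ₀ = 0 (plate carrée), h = 1 along meridians and k = sec φ along parallels.
Along the parallel, k = sec 40.5° = 1/0.7604 = 1.315.
Map distance = 1500 × 1.315 ≈ 1970 km.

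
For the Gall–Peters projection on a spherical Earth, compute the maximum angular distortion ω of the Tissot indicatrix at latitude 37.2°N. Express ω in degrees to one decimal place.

Gall–Peters is a cylindrical equal-area projection with standard parallels at ±45°. A cylindrical equal-area projection with standard parallel φ₀ has meridian scale h = cos φ / cos φ₀ and parallel scale k = cos φ₀ / cos φ (so areas are preserved, h·k = 1).
At 37.2°: h = 1.126, k = 0.8877; principal scales a = 1.126, b = 0.8877.
sin(ω/2) = (a − b)/(a + b) = 0.2387/2.014 = 0.1185, so ω = 2 arcsin(0.1185) ≈ 13.6°.

13.6°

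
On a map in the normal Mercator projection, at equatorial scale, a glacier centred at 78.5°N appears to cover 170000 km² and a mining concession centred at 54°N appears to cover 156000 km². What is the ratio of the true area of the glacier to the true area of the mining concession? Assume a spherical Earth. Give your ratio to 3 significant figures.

Mercator's areal exaggeration is sec²φ; hence true area = (apparent area) · cos²φ.
True area of glacier: 170000 × cos²(78.5°) = 170000 × 0.03975 = 6757 km².
True area of mining concession: 156000 × cos²(54°) = 156000 × 0.3455 = 53900 km².
Ratio = 6757 / 53900 ≈ 0.125.

0.125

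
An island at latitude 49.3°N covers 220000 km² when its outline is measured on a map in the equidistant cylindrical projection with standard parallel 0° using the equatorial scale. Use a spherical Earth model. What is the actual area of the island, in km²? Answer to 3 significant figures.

In the plate carrée (x = Rλ, y = Rφ), meridians are true-scale (h = 1) and parallels are stretched by k = sec φ.
Areal scale = h·k = 1 × sec φ; at 49.3°, h = 1.000, k = 1.534, so h·k = 1.534.
True area = apparent / (areal scale) = 220000 / 1.534 ≈ 143000 km².

143000 km²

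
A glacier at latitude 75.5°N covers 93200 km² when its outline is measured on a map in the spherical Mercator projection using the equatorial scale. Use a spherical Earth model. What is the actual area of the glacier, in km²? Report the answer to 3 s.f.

The Mercator projection is conformal; its linear scale factor is the same in every direction and equals sec φ = 1/cos φ.
Areal scale = k² = sec²φ = 1/cos²(75.5°) = 1/0.2504² = 15.95.
True area = apparent / (areal scale) = 93200 / 15.95 ≈ 5840 km².

5840 km²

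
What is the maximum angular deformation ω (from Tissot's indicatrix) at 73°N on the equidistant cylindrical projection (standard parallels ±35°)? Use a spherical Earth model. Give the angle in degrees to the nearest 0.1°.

56.6°

In the equirectangular projection with standard parallel φ₀ = 35° (x = Rλ cos φ₀, y = Rφ), meridians are true-scale (h = 1) and the parallel scale is k = cos φ₀ / cos φ.
At 73°: h = 1.000, k = 2.802; principal scales a = 2.802, b = 1.000.
sin(ω/2) = (a − b)/(a + b) = 1.802/3.802 = 0.4739, so ω = 2 arcsin(0.4739) ≈ 56.6°.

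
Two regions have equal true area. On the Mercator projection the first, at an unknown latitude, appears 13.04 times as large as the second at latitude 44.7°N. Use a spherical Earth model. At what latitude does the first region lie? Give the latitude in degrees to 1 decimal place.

For equal true areas on Mercator, apparent areas scale as sec²φ, so the ratio is cos²φ₂ / cos²φ₁.
cos²φ₂ / cos²φ₁ = 13.04  ⇒  cos φ₁ = cos 44.7° / √13.04 = 0.7108/3.611 = 0.1968.
φ₁ = arccos(0.1968) ≈ 78.6°.

78.6°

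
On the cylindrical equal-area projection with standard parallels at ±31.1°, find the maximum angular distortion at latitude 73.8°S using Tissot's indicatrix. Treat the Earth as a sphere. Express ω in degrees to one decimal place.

107.8°

A cylindrical equal-area projection with standard parallel φ₀ has meridian scale h = cos φ / cos φ₀ and parallel scale k = cos φ₀ / cos φ (so areas are preserved, h·k = 1).
At 73.8°: h = 0.3258, k = 3.069; principal scales a = 3.069, b = 0.3258.
sin(ω/2) = (a − b)/(a + b) = 2.743/3.395 = 0.8081, so ω = 2 arcsin(0.8081) ≈ 107.8°.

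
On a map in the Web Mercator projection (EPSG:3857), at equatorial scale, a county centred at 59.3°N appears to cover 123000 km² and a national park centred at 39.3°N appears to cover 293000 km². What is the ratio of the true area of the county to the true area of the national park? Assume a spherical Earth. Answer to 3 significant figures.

0.183

On Mercator the areal scale is sec²φ, so true area = apparent × cos²φ.
True area of county: 123000 × cos²(59.3°) = 123000 × 0.2607 = 32060 km².
True area of national park: 293000 × cos²(39.3°) = 293000 × 0.5988 = 175500 km².
Ratio = 32060 / 175500 ≈ 0.183.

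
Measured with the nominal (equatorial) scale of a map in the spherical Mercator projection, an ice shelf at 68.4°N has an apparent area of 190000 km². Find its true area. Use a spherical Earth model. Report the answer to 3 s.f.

25700 km²

The Mercator projection is conformal; its linear scale factor is the same in every direction and equals sec φ = 1/cos φ.
Areal scale = k² = sec²φ = 1/cos²(68.4°) = 1/0.3681² = 7.379.
True area = apparent / (areal scale) = 190000 / 7.379 ≈ 25700 km².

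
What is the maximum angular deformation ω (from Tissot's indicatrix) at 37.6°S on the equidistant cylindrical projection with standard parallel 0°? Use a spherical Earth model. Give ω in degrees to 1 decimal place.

13.3°

Plate carrée maps x = Rλ, y = Rφ. The meridian scale is h = 1 and the parallel scale is k = 1/cos φ = sec φ.
At 37.6°: h = 1.000, k = 1.262; principal scales a = 1.262, b = 1.000.
sin(ω/2) = (a − b)/(a + b) = 0.2622/2.262 = 0.1159, so ω = 2 arcsin(0.1159) ≈ 13.3°.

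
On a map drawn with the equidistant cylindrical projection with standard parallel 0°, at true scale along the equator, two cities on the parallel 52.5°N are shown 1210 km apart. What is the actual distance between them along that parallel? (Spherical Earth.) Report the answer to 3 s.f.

737 km

For the equirectangular projection with φ₀ = 0 (plate carrée), h = 1 along meridians and k = sec φ along parallels.
Along the parallel at 52.5°, map distances are exaggerated by k = sec 52.5° = 1.643.
True distance = 1210 / 1.643 = 1210 × cos 52.5° ≈ 737 km.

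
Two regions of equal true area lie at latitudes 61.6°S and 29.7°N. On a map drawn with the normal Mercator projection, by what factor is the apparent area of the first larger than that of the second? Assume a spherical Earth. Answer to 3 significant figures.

On Mercator, area is exaggerated by sec²φ = 1/cos²φ.
At 61.6°: sec²(61.6°) = 1/0.4756² = 4.421.
At 29.7°: sec²(29.7°) = 1/0.8686² = 1.325.
Ratio = 4.421/1.325 = cos²(29.7°)/cos²(61.6°) ≈ 3.34.

3.34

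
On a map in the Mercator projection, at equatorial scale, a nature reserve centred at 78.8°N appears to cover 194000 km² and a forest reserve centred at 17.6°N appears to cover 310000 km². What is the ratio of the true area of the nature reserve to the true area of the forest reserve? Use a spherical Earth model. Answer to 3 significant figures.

On Mercator the areal scale is sec²φ, so true area = apparent × cos²φ.
True area of nature reserve: 194000 × cos²(78.8°) = 194000 × 0.03773 = 7319 km².
True area of forest reserve: 310000 × cos²(17.6°) = 310000 × 0.9086 = 281700 km².
Ratio = 7319 / 281700 ≈ 0.0260.

0.0260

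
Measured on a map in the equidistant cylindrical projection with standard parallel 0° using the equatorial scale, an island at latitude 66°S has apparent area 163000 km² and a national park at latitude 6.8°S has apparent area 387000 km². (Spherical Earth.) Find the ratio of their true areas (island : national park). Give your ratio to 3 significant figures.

Plate carrée has h = 1 and k = sec φ, giving areal scale sec φ; true area = (apparent area) · cos φ.
True area of island: 163000 × cos(66°) = 163000 × 0.4067 = 66300 km².
True area of national park: 387000 × cos(6.8°) = 387000 × 0.9930 = 384300 km².
Ratio = 66300 / 384300 ≈ 0.173.

0.173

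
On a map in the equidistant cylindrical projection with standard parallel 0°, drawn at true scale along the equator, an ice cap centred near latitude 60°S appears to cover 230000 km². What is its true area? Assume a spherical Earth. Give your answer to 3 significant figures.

115000 km²

Plate carrée maps x = Rλ, y = Rφ. The meridian scale is h = 1 and the parallel scale is k = 1/cos φ = sec φ.
Areal scale = h·k = 1 × sec φ; at 60°, h = 1.000, k = 2.000, so h·k = 2.000.
True area = apparent / (areal scale) = 230000 / 2.000 ≈ 115000 km².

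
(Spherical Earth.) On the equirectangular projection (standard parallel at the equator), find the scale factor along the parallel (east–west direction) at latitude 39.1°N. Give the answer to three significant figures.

1.29

For the equirectangular projection with φ₀ = 0 (plate carrée), h = 1 along meridians and k = sec φ along parallels.
k = 1/cos 39.1° = 1/0.7760 = 1.289.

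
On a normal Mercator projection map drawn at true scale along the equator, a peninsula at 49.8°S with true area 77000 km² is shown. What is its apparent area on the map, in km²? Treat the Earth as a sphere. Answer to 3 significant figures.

185000 km²

For Mercator, h = k = sec φ (a conformal cylindrical projection has a single point scale, 1/cos φ).
Areal scale = k² = sec²φ = 1/cos²(49.8°) = 1/0.6455² = 2.400.
Apparent area = 77000 × 2.400 ≈ 185000 km².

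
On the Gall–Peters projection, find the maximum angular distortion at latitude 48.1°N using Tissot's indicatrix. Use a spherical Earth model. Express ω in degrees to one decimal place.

6.5°

The Gall–Peters projection is cylindrical equal-area with φ₀ = 45°. For cylindrical equal-area with standard parallel φ₀, h = cos φ / cos φ₀ and k = cos φ₀ / cos φ, so h·k = 1.
At 48.1°: h = 0.9445, k = 1.059; principal scales a = 1.059, b = 0.9445.
sin(ω/2) = (a − b)/(a + b) = 0.1144/2.003 = 0.05708, so ω = 2 arcsin(0.05708) ≈ 6.5°.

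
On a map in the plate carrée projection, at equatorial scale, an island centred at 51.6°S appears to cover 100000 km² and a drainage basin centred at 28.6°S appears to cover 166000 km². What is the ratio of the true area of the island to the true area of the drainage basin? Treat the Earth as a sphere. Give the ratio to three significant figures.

0.426

Plate carrée has h = 1 and k = sec φ, giving areal scale sec φ; true area = (apparent area) · cos φ.
True area of island: 100000 × cos(51.6°) = 100000 × 0.6211 = 62110 km².
True area of drainage basin: 166000 × cos(28.6°) = 166000 × 0.8780 = 145700 km².
Ratio = 62110 / 145700 ≈ 0.426.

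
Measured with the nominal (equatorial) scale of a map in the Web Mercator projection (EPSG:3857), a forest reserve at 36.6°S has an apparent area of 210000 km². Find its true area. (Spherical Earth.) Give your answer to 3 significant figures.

135000 km²

Mercator is conformal, so the point scale is isotropic: h = k = sec φ = 1/cos φ.
Areal scale = k² = sec²φ = 1/cos²(36.6°) = 1/0.8028² = 1.552.
True area = apparent / (areal scale) = 210000 / 1.552 ≈ 135000 km².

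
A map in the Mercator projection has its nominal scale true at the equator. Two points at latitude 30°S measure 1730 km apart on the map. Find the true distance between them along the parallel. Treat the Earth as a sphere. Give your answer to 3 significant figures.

Mercator is conformal, so the point scale is isotropic: h = k = sec φ = 1/cos φ.
Along the parallel at 30°, map distances are exaggerated by k = sec 30° = 1.155.
True distance = 1730 / 1.155 = 1730 × cos 30° ≈ 1500 km.

1500 km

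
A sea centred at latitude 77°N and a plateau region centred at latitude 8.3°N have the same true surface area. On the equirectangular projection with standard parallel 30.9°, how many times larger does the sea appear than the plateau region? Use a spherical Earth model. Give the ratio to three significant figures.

4.40

With standard parallel φ₀ = 30.9°, the equirectangular projection gives x = Rλ cos φ₀, y = Rφ, so h = 1 and k = cos 30.9° / cos φ.
Areal scale at 77°: h·k = 1.000 × 3.814 = 3.814.
Areal scale at 8.3°: h·k = 1.000 × 0.8671 = 0.8671.
Ratio = 3.814/0.8671 ≈ 4.40.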